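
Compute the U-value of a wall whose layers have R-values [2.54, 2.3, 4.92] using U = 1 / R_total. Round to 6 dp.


R_total = 2.54 + 2.3 + 4.92 = 9.76
U = 1/9.76 = 0.102459

0.102459


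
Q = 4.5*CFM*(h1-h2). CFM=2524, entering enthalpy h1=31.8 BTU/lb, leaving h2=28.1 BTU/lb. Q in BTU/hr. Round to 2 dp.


Q = 4.5 * 2524 * (31.8 - 28.1) = 42024.60 BTU/hr

42024.60 BTU/hr


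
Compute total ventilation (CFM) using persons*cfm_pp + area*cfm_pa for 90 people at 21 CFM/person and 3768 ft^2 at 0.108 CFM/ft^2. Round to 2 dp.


Total = 90*21 + 3768*0.108 = 2296.94 CFM

2296.94 CFM


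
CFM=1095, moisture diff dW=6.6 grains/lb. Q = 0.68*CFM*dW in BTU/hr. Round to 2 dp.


Q = 0.68 * 1095 * 6.6 = 4914.36 BTU/hr

4914.36 BTU/hr


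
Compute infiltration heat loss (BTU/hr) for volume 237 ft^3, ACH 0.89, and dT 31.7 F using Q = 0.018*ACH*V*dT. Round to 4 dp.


Q = 0.018 * 0.89 * 237 * 31.7 = 120.3567 BTU/hr

120.3567 BTU/hr


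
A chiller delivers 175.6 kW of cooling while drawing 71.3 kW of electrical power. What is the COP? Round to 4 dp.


COP = 175.6 / 71.3 = 2.4628

2.4628


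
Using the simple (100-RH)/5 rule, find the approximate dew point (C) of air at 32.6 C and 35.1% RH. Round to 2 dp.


Td = 32.6 - (100-35.1)/5 = 19.62 C

19.62 C


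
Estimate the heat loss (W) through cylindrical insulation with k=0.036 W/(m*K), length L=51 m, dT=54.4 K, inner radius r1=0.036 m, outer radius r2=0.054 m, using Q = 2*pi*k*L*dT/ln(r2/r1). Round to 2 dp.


Q = 2*pi*0.036*51*54.4/ln(0.054/0.036) = 1547.74 W

1547.74 W


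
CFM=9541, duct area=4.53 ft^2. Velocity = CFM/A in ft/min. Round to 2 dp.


V = 9541 / 4.53 = 2106.18 ft/min

2106.18 ft/min


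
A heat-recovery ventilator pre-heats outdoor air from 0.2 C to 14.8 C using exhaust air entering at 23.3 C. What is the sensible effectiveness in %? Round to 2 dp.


eff = (14.8-0.2)/(23.3-0.2)*100 = 63.20 %

63.20 %


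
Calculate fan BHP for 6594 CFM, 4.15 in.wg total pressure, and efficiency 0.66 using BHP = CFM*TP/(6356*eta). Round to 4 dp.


BHP = 6594 * 4.15 / (6356 * 0.66) = 6.5233 hp

6.5233 hp


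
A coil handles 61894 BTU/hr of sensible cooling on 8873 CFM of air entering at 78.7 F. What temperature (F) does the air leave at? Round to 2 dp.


dT = 61894/(1.08*8873) = 6.4588
T_leave = 78.7 - 6.4588 = 72.24 F

72.24 F


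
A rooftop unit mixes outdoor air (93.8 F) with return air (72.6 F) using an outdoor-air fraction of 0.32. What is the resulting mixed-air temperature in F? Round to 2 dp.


T_mix = 0.32*93.8 + 0.68*72.6 = 79.38 F

79.38 F


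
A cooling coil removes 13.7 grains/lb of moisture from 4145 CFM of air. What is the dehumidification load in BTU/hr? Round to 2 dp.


Q = 0.68 * 4145 * 13.7 = 38614.82 BTU/hr

38614.82 BTU/hr


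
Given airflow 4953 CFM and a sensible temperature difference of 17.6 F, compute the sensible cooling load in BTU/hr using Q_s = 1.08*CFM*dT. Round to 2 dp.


Q = 1.08 * 4953 * 17.6 = 94146.62 BTU/hr

94146.62 BTU/hr


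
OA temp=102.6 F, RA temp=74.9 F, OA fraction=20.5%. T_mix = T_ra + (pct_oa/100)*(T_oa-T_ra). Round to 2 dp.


T_mix = 74.9 + (20.5/100)*(102.6-74.9) = 80.58 F

80.58 F


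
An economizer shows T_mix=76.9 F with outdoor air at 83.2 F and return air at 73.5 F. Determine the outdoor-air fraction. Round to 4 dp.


frac = (76.9 - 73.5) / (83.2 - 73.5) = 0.3505

0.3505


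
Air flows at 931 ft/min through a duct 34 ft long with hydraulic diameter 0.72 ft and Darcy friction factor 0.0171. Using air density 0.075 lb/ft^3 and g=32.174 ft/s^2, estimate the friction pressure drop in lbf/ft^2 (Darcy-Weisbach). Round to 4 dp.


v_fps = 931/60 = 15.5167 ft/s
dp = 0.0171*(34/0.72)*0.075*15.5167^2/(2*32.174) = 0.2266 lbf/ft^2

0.2266 lbf/ft^2


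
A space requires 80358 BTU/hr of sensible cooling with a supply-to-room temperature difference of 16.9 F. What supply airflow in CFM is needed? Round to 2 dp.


CFM = 80358 / (1.08 * 16.9) = 4402.70

4402.70 CFM


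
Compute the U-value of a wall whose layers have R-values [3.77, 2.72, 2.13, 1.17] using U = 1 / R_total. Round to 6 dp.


R_total = 3.77 + 2.72 + 2.13 + 1.17 = 9.79
U = 1/9.79 = 0.102145

0.102145


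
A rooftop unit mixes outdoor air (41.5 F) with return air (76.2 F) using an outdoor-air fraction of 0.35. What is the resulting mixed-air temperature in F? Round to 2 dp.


T_mix = 0.35*41.5 + 0.65*76.2 = 64.06 F

64.06 F


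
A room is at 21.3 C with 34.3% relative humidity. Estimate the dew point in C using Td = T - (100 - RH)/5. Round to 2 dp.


Td = 21.3 - (100-34.3)/5 = 8.16 C

8.16 C


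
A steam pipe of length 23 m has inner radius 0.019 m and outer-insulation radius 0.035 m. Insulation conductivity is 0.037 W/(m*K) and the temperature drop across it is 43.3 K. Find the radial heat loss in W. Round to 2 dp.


Q = 2*pi*0.037*23*43.3/ln(0.035/0.019) = 378.98 W

378.98 W


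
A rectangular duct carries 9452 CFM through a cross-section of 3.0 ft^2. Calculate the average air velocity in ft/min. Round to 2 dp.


V = 9452 / 3.0 = 3150.67 ft/min

3150.67 ft/min


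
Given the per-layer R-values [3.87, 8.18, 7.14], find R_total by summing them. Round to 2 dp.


R_total = 3.87 + 8.18 + 7.14 = 19.19

19.19


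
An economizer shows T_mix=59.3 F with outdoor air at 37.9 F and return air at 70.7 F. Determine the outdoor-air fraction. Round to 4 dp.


frac = (59.3 - 70.7) / (37.9 - 70.7) = 0.3476

0.3476


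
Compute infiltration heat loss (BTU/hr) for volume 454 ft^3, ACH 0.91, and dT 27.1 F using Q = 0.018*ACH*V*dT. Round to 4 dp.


Q = 0.018 * 0.91 * 454 * 27.1 = 201.5297 BTU/hr

201.5297 BTU/hr


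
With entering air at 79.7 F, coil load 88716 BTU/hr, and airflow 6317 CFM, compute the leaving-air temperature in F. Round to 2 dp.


dT = 88716/(1.08*6317) = 13.0037
T_leave = 79.7 - 13.0037 = 66.70 F

66.70 F


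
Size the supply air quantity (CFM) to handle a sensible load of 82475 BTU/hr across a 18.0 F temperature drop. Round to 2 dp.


CFM = 82475 / (1.08 * 18.0) = 4242.54

4242.54 CFM


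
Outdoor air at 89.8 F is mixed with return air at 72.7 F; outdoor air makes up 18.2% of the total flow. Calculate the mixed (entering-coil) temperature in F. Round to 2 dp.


T_mix = 72.7 + (18.2/100)*(89.8-72.7) = 75.81 F

75.81 F


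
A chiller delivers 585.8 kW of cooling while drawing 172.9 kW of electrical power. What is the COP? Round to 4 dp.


COP = 585.8 / 172.9 = 3.3881

3.3881


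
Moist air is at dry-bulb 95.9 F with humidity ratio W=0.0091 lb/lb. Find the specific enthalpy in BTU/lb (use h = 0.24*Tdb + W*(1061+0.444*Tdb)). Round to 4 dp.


h = 0.24*95.9 + 0.0091*(1061+0.444*95.9) = 33.0586 BTU/lb

33.0586 BTU/lb


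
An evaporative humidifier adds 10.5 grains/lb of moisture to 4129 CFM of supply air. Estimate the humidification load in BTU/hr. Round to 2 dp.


Q = 0.68 * 4129 * 10.5 = 29481.06 BTU/hr

29481.06 BTU/hr


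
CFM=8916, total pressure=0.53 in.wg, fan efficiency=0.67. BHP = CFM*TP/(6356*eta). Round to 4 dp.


BHP = 8916 * 0.53 / (6356 * 0.67) = 1.1097 hp

1.1097 hp


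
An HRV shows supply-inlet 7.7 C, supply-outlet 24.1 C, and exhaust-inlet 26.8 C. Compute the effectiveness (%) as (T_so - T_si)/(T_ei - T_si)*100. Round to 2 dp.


eff = (24.1-7.7)/(26.8-7.7)*100 = 85.86 %

85.86 %


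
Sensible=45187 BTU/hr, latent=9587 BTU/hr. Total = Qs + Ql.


Qt = 45187 + 9587 = 54774 BTU/hr

54774 BTU/hr


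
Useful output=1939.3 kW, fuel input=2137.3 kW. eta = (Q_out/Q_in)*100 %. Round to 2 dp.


eta = (1939.3/2137.3)*100 = 90.74 %

90.74 %


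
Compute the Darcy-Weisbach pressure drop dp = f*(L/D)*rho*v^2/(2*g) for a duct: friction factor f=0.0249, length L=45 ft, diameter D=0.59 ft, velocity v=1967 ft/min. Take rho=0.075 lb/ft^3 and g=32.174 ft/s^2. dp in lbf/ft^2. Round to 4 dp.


v_fps = 1967/60 = 32.7833 ft/s
dp = 0.0249*(45/0.59)*0.075*32.7833^2/(2*32.174) = 2.3790 lbf/ft^2

2.3790 lbf/ft^2


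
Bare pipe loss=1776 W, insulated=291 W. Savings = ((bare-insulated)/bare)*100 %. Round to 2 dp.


Savings = ((1776-291)/1776)*100 = 83.61 %

83.61 %


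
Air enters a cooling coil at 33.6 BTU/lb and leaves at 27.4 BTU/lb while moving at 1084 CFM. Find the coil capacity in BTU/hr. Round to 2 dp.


Q = 4.5 * 1084 * (33.6 - 27.4) = 30243.60 BTU/hr

30243.60 BTU/hr


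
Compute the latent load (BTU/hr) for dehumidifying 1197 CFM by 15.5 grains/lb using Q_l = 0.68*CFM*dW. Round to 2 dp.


Q = 0.68 * 1197 * 15.5 = 12616.38 BTU/hr

12616.38 BTU/hr


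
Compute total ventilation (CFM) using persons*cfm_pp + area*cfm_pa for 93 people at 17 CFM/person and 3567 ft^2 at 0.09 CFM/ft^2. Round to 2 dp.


Total = 93*17 + 3567*0.09 = 1902.03 CFM

1902.03 CFM


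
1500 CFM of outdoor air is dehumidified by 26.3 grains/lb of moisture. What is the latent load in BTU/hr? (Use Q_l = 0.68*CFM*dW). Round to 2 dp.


Q = 0.68 * 1500 * 26.3 = 26826.00 BTU/hr

26826.00 BTU/hr


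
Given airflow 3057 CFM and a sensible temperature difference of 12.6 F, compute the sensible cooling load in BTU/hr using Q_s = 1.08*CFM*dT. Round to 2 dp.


Q = 1.08 * 3057 * 12.6 = 41599.66 BTU/hr

41599.66 BTU/hr


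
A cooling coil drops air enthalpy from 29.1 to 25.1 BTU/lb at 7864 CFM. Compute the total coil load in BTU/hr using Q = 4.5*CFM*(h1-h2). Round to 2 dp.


Q = 4.5 * 7864 * (29.1 - 25.1) = 141552.00 BTU/hr

141552.00 BTU/hr


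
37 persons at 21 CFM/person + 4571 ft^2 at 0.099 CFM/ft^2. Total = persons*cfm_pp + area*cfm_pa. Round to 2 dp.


Total = 37*21 + 4571*0.099 = 1229.53 CFM

1229.53 CFM


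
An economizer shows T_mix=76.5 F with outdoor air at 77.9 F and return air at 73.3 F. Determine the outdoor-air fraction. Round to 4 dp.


frac = (76.5 - 73.3) / (77.9 - 73.3) = 0.6957

0.6957


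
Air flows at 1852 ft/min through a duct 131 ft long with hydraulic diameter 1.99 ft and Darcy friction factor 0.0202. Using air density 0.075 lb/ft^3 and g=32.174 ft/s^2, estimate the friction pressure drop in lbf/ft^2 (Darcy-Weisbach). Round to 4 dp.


v_fps = 1852/60 = 30.8667 ft/s
dp = 0.0202*(131/1.99)*0.075*30.8667^2/(2*32.174) = 1.4766 lbf/ft^2

1.4766 lbf/ft^2


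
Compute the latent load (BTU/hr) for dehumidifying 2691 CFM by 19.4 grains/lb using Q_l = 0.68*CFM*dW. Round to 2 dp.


Q = 0.68 * 2691 * 19.4 = 35499.67 BTU/hr

35499.67 BTU/hr


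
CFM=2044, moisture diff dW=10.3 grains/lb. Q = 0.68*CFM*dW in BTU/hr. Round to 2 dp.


Q = 0.68 * 2044 * 10.3 = 14316.18 BTU/hr

14316.18 BTU/hr


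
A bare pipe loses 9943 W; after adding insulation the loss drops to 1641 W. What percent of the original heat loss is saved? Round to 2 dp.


Savings = ((9943-1641)/9943)*100 = 83.50 %

83.50 %


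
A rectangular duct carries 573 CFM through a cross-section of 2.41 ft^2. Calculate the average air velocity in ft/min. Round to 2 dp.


V = 573 / 2.41 = 237.76 ft/min

237.76 ft/min


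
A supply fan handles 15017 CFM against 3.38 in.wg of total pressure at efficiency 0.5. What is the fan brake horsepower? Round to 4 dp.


BHP = 15017 * 3.38 / (6356 * 0.5) = 15.9715 hp

15.9715 hp


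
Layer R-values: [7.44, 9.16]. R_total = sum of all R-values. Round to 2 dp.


R_total = 7.44 + 9.16 = 16.60

16.60


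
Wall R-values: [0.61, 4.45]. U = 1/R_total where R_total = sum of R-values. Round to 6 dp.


R_total = 0.61 + 4.45 = 5.06
U = 1/5.06 = 0.197628

0.197628


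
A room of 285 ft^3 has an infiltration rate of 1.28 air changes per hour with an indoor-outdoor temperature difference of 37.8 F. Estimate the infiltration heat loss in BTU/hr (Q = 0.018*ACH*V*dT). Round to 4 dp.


Q = 0.018 * 1.28 * 285 * 37.8 = 248.2099 BTU/hr

248.2099 BTU/hr


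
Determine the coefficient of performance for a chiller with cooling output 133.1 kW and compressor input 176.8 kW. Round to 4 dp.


COP = 133.1 / 176.8 = 0.7528

0.7528


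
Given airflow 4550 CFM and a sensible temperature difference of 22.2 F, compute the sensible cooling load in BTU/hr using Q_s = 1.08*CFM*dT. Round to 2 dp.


Q = 1.08 * 4550 * 22.2 = 109090.80 BTU/hr

109090.80 BTU/hr


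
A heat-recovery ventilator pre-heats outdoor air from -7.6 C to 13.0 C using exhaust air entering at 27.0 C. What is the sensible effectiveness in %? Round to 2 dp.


eff = (13.0-(-7.6))/(27.0-(-7.6))*100 = 59.54 %

59.54 %


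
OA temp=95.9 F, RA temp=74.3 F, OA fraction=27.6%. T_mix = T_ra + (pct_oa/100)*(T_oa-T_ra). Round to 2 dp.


T_mix = 74.3 + (27.6/100)*(95.9-74.3) = 80.26 F

80.26 F


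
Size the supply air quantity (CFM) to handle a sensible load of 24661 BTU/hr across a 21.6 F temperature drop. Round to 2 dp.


CFM = 24661 / (1.08 * 21.6) = 1057.14

1057.14 CFM


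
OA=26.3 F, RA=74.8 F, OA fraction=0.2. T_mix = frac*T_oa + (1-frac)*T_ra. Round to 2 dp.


T_mix = 0.2*26.3 + 0.8*74.8 = 65.10 F

65.10 F


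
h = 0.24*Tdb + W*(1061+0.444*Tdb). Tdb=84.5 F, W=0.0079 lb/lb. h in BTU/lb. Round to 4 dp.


h = 0.24*84.5 + 0.0079*(1061+0.444*84.5) = 28.9583 BTU/lb

28.9583 BTU/lb


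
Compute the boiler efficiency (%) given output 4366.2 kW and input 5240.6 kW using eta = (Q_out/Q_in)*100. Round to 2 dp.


eta = (4366.2/5240.6)*100 = 83.31 %

83.31 %


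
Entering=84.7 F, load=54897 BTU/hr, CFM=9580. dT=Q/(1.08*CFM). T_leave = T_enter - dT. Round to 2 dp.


dT = 54897/(1.08*9580) = 5.3059
T_leave = 84.7 - 5.3059 = 79.39 F

79.39 F


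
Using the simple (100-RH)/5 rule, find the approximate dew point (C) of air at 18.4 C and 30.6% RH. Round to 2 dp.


Td = 18.4 - (100-30.6)/5 = 4.52 C

4.52 C


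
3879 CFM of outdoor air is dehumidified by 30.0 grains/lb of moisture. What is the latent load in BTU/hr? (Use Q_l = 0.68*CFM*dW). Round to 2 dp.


Q = 0.68 * 3879 * 30.0 = 79131.60 BTU/hr

79131.60 BTU/hr


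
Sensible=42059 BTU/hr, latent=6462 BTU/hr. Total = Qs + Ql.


Qt = 42059 + 6462 = 48521 BTU/hr

48521 BTU/hr


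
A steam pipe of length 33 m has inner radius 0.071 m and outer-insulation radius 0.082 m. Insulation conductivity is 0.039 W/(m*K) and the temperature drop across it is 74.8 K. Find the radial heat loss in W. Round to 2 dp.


Q = 2*pi*0.039*33*74.8/ln(0.082/0.071) = 4199.32 W

4199.32 W


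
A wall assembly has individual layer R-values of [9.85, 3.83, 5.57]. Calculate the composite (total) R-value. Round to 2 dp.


R_total = 9.85 + 3.83 + 5.57 = 19.25

19.25


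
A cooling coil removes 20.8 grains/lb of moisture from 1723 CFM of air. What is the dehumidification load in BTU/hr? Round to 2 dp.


Q = 0.68 * 1723 * 20.8 = 24370.11 BTU/hr

24370.11 BTU/hr


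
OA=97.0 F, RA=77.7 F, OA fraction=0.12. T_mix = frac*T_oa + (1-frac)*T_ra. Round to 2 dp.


T_mix = 0.12*97.0 + 0.88*77.7 = 80.02 F

80.02 F


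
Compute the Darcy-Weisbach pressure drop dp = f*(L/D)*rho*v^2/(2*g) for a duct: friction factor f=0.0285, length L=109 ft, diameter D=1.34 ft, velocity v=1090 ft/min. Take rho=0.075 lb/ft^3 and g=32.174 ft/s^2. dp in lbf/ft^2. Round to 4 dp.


v_fps = 1090/60 = 18.1667 ft/s
dp = 0.0285*(109/1.34)*0.075*18.1667^2/(2*32.174) = 0.8918 lbf/ft^2

0.8918 lbf/ft^2


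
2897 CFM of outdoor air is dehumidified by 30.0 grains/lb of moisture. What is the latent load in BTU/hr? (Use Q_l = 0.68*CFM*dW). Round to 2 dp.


Q = 0.68 * 2897 * 30.0 = 59098.80 BTU/hr

59098.80 BTU/hr


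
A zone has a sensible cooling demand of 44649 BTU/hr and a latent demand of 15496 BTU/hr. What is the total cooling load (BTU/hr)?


Qt = 44649 + 15496 = 60145 BTU/hr

60145 BTU/hr


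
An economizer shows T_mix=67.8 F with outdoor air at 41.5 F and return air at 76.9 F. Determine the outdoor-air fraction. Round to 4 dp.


frac = (67.8 - 76.9) / (41.5 - 76.9) = 0.2571

0.2571


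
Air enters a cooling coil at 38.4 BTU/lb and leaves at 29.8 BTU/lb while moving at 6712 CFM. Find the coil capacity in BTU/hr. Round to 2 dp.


Q = 4.5 * 6712 * (38.4 - 29.8) = 259754.40 BTU/hr

259754.40 BTU/hr


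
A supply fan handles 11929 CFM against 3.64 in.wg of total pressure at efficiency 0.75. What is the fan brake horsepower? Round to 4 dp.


BHP = 11929 * 3.64 / (6356 * 0.75) = 9.1088 hp

9.1088 hp


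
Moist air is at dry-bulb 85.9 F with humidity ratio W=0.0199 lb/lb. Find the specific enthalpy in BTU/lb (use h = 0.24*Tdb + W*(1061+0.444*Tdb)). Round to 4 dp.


h = 0.24*85.9 + 0.0199*(1061+0.444*85.9) = 42.4889 BTU/lb

42.4889 BTU/lb


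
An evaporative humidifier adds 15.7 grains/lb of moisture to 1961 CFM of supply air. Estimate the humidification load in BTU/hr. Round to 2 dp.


Q = 0.68 * 1961 * 15.7 = 20935.64 BTU/hr

20935.64 BTU/hr


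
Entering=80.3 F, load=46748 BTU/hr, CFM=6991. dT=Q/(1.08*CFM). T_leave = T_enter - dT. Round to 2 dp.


dT = 46748/(1.08*6991) = 6.1916
T_leave = 80.3 - 6.1916 = 74.11 F

74.11 F


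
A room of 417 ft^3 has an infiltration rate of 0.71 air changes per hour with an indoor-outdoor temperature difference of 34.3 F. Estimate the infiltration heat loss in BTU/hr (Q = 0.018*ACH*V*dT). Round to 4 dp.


Q = 0.018 * 0.71 * 417 * 34.3 = 182.7936 BTU/hr

182.7936 BTU/hr


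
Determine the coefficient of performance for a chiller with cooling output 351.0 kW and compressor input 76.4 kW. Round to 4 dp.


COP = 351.0 / 76.4 = 4.5942

4.5942


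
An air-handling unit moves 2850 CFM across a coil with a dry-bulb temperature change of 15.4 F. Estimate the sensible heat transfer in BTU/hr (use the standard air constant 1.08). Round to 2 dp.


Q = 1.08 * 2850 * 15.4 = 47401.20 BTU/hr

47401.20 BTU/hr


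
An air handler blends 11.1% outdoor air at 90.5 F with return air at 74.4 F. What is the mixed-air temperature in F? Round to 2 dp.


T_mix = 74.4 + (11.1/100)*(90.5-74.4) = 76.19 F

76.19 F


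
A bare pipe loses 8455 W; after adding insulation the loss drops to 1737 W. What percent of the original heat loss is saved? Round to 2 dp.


Savings = ((8455-1737)/8455)*100 = 79.46 %

79.46 %


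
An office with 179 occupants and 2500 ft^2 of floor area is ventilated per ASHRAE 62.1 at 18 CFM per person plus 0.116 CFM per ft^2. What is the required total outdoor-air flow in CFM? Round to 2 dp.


Total = 179*18 + 2500*0.116 = 3512.00 CFM

3512.00 CFM


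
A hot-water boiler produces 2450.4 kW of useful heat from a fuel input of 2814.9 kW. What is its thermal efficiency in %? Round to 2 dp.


eta = (2450.4/2814.9)*100 = 87.05 %

87.05 %


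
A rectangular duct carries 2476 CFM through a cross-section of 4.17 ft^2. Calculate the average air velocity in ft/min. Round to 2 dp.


V = 2476 / 4.17 = 593.76 ft/min

593.76 ft/min


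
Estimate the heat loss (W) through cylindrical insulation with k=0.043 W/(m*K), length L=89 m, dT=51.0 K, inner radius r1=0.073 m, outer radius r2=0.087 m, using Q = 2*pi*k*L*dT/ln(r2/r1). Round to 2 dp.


Q = 2*pi*0.043*89*51.0/ln(0.087/0.073) = 6989.70 W

6989.70 W


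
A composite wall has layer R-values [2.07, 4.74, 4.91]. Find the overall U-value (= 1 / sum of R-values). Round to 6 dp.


R_total = 2.07 + 4.74 + 4.91 = 11.72
U = 1/11.72 = 0.085324

0.085324


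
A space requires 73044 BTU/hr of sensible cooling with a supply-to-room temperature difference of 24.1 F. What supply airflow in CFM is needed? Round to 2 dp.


CFM = 73044 / (1.08 * 24.1) = 2806.36

2806.36 CFM


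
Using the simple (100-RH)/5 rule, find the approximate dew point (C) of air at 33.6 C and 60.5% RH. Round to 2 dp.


Td = 33.6 - (100-60.5)/5 = 25.70 C

25.70 C


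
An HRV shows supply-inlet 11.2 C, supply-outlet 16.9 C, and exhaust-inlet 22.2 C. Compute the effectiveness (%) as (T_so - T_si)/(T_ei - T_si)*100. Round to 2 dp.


eff = (16.9-11.2)/(22.2-11.2)*100 = 51.82 %

51.82 %


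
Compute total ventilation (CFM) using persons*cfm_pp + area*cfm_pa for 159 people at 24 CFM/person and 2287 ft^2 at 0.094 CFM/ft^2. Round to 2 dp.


Total = 159*24 + 2287*0.094 = 4030.98 CFM

4030.98 CFM


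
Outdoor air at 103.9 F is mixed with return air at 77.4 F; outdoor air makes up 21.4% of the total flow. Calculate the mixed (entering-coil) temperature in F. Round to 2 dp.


T_mix = 77.4 + (21.4/100)*(103.9-77.4) = 83.07 F

83.07 F


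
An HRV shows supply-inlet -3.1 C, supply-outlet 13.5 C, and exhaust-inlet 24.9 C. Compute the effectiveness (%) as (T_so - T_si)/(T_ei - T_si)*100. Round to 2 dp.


eff = (13.5-(-3.1))/(24.9-(-3.1))*100 = 59.29 %

59.29 %


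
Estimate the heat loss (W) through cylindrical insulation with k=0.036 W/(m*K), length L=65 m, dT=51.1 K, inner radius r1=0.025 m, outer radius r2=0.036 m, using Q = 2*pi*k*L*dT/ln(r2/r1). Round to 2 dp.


Q = 2*pi*0.036*65*51.1/ln(0.036/0.025) = 2060.39 W

2060.39 W


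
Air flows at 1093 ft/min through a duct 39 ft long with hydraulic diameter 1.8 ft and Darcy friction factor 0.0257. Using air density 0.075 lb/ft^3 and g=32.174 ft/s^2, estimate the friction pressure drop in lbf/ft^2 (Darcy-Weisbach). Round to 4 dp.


v_fps = 1093/60 = 18.2167 ft/s
dp = 0.0257*(39/1.8)*0.075*18.2167^2/(2*32.174) = 0.2154 lbf/ft^2

0.2154 lbf/ft^2


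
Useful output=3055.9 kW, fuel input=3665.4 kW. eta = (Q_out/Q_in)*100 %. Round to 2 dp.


eta = (3055.9/3665.4)*100 = 83.37 %

83.37 %


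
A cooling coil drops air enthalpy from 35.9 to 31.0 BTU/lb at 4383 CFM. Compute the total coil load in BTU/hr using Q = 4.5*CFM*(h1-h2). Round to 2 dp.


Q = 4.5 * 4383 * (35.9 - 31.0) = 96645.15 BTU/hr

96645.15 BTU/hr


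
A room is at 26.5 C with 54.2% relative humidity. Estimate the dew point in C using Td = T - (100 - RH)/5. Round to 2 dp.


Td = 26.5 - (100-54.2)/5 = 17.34 C

17.34 C


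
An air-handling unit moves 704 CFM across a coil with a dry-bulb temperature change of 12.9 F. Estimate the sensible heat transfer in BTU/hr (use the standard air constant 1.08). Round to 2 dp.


Q = 1.08 * 704 * 12.9 = 9808.13 BTU/hr

9808.13 BTU/hr


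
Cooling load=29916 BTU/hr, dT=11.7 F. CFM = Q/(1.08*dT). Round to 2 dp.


CFM = 29916 / (1.08 * 11.7) = 2367.52

2367.52 CFM


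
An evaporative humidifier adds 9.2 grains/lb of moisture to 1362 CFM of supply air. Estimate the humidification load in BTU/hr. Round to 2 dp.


Q = 0.68 * 1362 * 9.2 = 8520.67 BTU/hr

8520.67 BTU/hr


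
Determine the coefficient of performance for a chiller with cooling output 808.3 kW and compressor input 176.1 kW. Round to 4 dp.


COP = 808.3 / 176.1 = 4.5900

4.5900


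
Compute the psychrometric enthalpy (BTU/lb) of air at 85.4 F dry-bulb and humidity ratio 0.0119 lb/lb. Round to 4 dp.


h = 0.24*85.4 + 0.0119*(1061+0.444*85.4) = 33.5731 BTU/lb

33.5731 BTU/lb


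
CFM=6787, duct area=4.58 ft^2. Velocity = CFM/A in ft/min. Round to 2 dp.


V = 6787 / 4.58 = 1481.88 ft/min

1481.88 ft/min


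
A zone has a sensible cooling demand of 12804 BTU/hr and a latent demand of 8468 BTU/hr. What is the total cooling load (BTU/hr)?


Qt = 12804 + 8468 = 21272 BTU/hr

21272 BTU/hr


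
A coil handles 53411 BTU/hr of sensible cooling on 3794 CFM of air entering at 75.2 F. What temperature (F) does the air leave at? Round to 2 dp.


dT = 53411/(1.08*3794) = 13.0350
T_leave = 75.2 - 13.0350 = 62.17 F

62.17 F


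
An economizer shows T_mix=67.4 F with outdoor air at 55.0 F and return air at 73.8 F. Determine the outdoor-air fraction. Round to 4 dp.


frac = (67.4 - 73.8) / (55.0 - 73.8) = 0.3404

0.3404


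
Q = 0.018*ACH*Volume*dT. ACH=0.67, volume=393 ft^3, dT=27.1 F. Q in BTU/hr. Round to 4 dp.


Q = 0.018 * 0.67 * 393 * 27.1 = 128.4426 BTU/hr

128.4426 BTU/hr


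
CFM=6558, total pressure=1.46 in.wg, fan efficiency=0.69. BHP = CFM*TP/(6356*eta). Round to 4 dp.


BHP = 6558 * 1.46 / (6356 * 0.69) = 2.1832 hp

2.1832 hp


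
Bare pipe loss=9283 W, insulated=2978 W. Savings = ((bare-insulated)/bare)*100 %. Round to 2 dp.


Savings = ((9283-2978)/9283)*100 = 67.92 %

67.92 %


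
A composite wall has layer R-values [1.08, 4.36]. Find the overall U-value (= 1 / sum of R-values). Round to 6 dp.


R_total = 1.08 + 4.36 = 5.44
U = 1/5.44 = 0.183824

0.183824


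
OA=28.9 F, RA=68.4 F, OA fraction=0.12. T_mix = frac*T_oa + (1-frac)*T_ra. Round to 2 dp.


T_mix = 0.12*28.9 + 0.88*68.4 = 63.66 F

63.66 F


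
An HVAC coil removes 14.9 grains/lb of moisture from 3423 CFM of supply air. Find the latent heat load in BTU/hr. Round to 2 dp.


Q = 0.68 * 3423 * 14.9 = 34681.84 BTU/hr

34681.84 BTU/hr


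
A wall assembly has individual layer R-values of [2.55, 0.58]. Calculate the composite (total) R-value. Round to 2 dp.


R_total = 2.55 + 0.58 = 3.13

3.13


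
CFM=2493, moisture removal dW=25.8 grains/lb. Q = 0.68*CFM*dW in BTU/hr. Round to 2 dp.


Q = 0.68 * 2493 * 25.8 = 43737.19 BTU/hr

43737.19 BTU/hr


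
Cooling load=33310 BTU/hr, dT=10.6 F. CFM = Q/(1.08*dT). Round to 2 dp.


CFM = 33310 / (1.08 * 10.6) = 2909.68

2909.68 CFM


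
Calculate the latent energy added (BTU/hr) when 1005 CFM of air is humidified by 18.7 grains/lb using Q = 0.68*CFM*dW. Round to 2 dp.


Q = 0.68 * 1005 * 18.7 = 12779.58 BTU/hr

12779.58 BTU/hr


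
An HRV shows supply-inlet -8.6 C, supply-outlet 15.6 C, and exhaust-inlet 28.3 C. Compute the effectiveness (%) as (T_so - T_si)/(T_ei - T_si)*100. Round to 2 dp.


eff = (15.6-(-8.6))/(28.3-(-8.6))*100 = 65.58 %

65.58 %


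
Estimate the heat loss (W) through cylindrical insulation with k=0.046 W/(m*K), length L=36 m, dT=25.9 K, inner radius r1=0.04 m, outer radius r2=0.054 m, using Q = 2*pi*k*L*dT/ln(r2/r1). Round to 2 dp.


Q = 2*pi*0.046*36*25.9/ln(0.054/0.04) = 897.98 W

897.98 W


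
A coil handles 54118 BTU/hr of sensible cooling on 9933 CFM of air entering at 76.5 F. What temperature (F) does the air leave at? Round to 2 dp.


dT = 54118/(1.08*9933) = 5.0447
T_leave = 76.5 - 5.0447 = 71.46 F

71.46 F


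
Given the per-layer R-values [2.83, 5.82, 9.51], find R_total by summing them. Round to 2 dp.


R_total = 2.83 + 5.82 + 9.51 = 18.16

18.16


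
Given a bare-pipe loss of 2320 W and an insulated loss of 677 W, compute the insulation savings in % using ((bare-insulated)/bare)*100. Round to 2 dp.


Savings = ((2320-677)/2320)*100 = 70.82 %

70.82 %


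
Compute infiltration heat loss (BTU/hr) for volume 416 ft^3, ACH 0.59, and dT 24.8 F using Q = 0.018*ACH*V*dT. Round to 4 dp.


Q = 0.018 * 0.59 * 416 * 24.8 = 109.5644 BTU/hr

109.5644 BTU/hr


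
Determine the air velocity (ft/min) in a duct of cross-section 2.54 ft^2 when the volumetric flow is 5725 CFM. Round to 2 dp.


V = 5725 / 2.54 = 2253.94 ft/min

2253.94 ft/min


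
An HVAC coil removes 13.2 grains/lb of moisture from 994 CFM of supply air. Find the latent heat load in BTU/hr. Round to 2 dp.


Q = 0.68 * 994 * 13.2 = 8922.14 BTU/hr

8922.14 BTU/hr


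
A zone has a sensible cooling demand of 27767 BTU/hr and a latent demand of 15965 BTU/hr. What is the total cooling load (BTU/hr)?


Qt = 27767 + 15965 = 43732 BTU/hr

43732 BTU/hr


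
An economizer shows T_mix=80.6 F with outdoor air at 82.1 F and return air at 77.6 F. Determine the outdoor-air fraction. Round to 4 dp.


frac = (80.6 - 77.6) / (82.1 - 77.6) = 0.6667

0.6667


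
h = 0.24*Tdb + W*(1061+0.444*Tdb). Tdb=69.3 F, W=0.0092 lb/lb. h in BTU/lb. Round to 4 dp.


h = 0.24*69.3 + 0.0092*(1061+0.444*69.3) = 26.6763 BTU/lb

26.6763 BTU/lb


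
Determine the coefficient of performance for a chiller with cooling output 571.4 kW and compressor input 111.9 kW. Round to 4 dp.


COP = 571.4 / 111.9 = 5.1063

5.1063


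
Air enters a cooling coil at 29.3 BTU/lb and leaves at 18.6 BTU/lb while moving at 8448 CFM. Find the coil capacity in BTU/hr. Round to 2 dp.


Q = 4.5 * 8448 * (29.3 - 18.6) = 406771.20 BTU/hr

406771.20 BTU/hr


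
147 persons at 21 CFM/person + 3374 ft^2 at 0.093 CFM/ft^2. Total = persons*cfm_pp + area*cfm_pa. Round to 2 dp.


Total = 147*21 + 3374*0.093 = 3400.78 CFM

3400.78 CFM


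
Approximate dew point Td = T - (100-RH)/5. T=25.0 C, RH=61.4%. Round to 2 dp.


Td = 25.0 - (100-61.4)/5 = 17.28 C

17.28 C


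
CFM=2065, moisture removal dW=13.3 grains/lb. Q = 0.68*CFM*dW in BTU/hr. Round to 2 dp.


Q = 0.68 * 2065 * 13.3 = 18675.86 BTU/hr

18675.86 BTU/hr


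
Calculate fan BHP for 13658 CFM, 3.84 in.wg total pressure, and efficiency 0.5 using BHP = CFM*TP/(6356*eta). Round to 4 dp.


BHP = 13658 * 3.84 / (6356 * 0.5) = 16.5031 hp

16.5031 hp


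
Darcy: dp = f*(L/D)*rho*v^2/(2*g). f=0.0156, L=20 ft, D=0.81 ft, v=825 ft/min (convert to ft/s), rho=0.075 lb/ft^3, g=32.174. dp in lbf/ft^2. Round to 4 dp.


v_fps = 825/60 = 13.75 ft/s
dp = 0.0156*(20/0.81)*0.075*13.75^2/(2*32.174) = 0.0849 lbf/ft^2

0.0849 lbf/ft^2


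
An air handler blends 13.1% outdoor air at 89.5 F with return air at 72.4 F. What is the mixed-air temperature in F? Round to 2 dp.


T_mix = 72.4 + (13.1/100)*(89.5-72.4) = 74.64 F

74.64 F


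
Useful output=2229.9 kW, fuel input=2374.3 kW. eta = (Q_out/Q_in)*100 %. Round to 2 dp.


eta = (2229.9/2374.3)*100 = 93.92 %

93.92 %


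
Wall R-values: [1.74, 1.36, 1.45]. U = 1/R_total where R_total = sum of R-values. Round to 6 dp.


R_total = 1.74 + 1.36 + 1.45 = 4.55
U = 1/4.55 = 0.219780

0.219780


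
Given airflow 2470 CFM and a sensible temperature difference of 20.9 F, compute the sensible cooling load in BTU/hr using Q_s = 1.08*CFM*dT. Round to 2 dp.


Q = 1.08 * 2470 * 20.9 = 55752.84 BTU/hr

55752.84 BTU/hr


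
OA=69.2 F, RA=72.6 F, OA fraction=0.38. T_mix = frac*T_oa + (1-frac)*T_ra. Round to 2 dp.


T_mix = 0.38*69.2 + 0.62*72.6 = 71.31 F

71.31 F


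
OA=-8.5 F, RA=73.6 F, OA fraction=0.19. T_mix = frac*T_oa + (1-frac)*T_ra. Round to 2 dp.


T_mix = 0.19*(-8.5) + 0.81*73.6 = 58.00 F

58.00 F


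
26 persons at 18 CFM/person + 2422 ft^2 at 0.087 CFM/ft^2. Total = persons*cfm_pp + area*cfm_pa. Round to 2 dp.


Total = 26*18 + 2422*0.087 = 678.71 CFM

678.71 CFM


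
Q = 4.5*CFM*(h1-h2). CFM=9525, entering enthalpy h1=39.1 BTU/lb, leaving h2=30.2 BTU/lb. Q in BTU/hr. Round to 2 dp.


Q = 4.5 * 9525 * (39.1 - 30.2) = 381476.25 BTU/hr

381476.25 BTU/hr


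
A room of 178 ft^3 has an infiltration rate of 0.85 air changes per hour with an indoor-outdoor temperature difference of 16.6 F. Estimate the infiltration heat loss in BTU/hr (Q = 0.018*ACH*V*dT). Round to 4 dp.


Q = 0.018 * 0.85 * 178 * 16.6 = 45.2084 BTU/hr

45.2084 BTU/hr


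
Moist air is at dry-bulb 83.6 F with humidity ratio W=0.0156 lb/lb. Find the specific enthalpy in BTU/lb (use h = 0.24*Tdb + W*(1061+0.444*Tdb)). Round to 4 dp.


h = 0.24*83.6 + 0.0156*(1061+0.444*83.6) = 37.1946 BTU/lb

37.1946 BTU/lb


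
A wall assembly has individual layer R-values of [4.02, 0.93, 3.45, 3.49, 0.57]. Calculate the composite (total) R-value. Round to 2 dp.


R_total = 4.02 + 0.93 + 3.45 + 3.49 + 0.57 = 12.46

12.46


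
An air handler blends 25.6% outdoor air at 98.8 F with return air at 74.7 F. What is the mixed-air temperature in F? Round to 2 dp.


T_mix = 74.7 + (25.6/100)*(98.8-74.7) = 80.87 F

80.87 F


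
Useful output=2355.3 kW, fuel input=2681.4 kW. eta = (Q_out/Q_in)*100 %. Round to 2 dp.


eta = (2355.3/2681.4)*100 = 87.84 %

87.84 %


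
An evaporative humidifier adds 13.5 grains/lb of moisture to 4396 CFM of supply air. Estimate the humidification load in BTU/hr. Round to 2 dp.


Q = 0.68 * 4396 * 13.5 = 40355.28 BTU/hr

40355.28 BTU/hr


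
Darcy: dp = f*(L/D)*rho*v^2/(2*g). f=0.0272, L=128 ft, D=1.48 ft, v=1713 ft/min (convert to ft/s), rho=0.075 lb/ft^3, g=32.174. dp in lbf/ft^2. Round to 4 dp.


v_fps = 1713/60 = 28.55 ft/s
dp = 0.0272*(128/1.48)*0.075*28.55^2/(2*32.174) = 2.2349 lbf/ft^2

2.2349 lbf/ft^2


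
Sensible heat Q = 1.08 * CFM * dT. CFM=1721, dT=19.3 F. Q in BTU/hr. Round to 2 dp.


Q = 1.08 * 1721 * 19.3 = 35872.52 BTU/hr

35872.52 BTU/hr


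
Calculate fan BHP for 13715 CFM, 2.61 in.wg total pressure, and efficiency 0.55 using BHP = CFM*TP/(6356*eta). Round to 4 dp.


BHP = 13715 * 2.61 / (6356 * 0.55) = 10.2398 hp

10.2398 hp


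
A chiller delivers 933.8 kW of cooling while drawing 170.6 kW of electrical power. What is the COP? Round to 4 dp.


COP = 933.8 / 170.6 = 5.4736

5.4736


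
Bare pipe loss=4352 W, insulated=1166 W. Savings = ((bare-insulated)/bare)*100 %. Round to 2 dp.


Savings = ((4352-1166)/4352)*100 = 73.21 %

73.21 %


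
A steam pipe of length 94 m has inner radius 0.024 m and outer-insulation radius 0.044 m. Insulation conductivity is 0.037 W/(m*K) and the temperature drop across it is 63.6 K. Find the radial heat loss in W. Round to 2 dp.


Q = 2*pi*0.037*94*63.6/ln(0.044/0.024) = 2292.96 W

2292.96 W


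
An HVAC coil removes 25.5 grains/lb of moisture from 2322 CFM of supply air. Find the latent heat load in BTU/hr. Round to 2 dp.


Q = 0.68 * 2322 * 25.5 = 40263.48 BTU/hr

40263.48 BTU/hr


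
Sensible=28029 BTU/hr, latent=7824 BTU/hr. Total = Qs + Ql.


Qt = 28029 + 7824 = 35853 BTU/hr

35853 BTU/hr


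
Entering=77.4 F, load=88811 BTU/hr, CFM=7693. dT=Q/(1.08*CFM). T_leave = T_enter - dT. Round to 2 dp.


dT = 88811/(1.08*7693) = 10.6893
T_leave = 77.4 - 10.6893 = 66.71 F

66.71 F


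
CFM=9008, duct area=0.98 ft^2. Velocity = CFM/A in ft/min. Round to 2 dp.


V = 9008 / 0.98 = 9191.84 ft/min

9191.84 ft/min


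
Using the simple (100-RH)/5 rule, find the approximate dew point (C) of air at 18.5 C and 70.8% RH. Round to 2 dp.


Td = 18.5 - (100-70.8)/5 = 12.66 C

12.66 C


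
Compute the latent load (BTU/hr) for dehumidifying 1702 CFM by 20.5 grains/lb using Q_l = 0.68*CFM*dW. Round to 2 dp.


Q = 0.68 * 1702 * 20.5 = 23725.88 BTU/hr

23725.88 BTU/hr


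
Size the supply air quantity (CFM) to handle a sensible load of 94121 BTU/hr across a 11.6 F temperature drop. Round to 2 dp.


CFM = 94121 / (1.08 * 11.6) = 7512.85

7512.85 CFM


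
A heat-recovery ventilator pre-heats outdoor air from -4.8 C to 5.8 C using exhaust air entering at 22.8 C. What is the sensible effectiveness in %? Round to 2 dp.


eff = (5.8-(-4.8))/(22.8-(-4.8))*100 = 38.41 %

38.41 %


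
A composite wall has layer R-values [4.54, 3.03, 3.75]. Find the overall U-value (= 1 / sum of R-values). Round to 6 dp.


R_total = 4.54 + 3.03 + 3.75 = 11.32
U = 1/11.32 = 0.088339

0.088339


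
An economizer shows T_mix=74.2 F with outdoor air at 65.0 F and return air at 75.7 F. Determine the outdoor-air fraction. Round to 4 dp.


frac = (74.2 - 75.7) / (65.0 - 75.7) = 0.1402

0.1402


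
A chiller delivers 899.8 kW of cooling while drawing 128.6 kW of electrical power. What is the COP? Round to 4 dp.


COP = 899.8 / 128.6 = 6.9969

6.9969


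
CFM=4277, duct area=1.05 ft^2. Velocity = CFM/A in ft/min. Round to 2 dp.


V = 4277 / 1.05 = 4073.33 ft/min

4073.33 ft/min


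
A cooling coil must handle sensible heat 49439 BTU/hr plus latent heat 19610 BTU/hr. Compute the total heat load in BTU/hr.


Qt = 49439 + 19610 = 69049 BTU/hr

69049 BTU/hr


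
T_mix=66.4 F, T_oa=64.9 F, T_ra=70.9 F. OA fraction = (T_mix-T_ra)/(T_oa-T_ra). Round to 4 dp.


frac = (66.4 - 70.9) / (64.9 - 70.9) = 0.7500

0.7500


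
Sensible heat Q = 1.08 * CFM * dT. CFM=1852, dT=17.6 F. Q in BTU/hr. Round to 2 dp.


Q = 1.08 * 1852 * 17.6 = 35202.82 BTU/hr

35202.82 BTU/hr


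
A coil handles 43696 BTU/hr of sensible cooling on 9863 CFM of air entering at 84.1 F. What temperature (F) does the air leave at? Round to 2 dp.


dT = 43696/(1.08*9863) = 4.1021
T_leave = 84.1 - 4.1021 = 80.00 F

80.00 F


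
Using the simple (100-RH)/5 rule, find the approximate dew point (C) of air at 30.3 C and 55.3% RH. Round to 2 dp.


Td = 30.3 - (100-55.3)/5 = 21.36 C

21.36 C


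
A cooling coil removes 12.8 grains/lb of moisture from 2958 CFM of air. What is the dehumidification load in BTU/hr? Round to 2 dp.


Q = 0.68 * 2958 * 12.8 = 25746.43 BTU/hr

25746.43 BTU/hr


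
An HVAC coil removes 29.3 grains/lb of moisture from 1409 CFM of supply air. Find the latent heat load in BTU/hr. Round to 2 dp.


Q = 0.68 * 1409 * 29.3 = 28072.92 BTU/hr

28072.92 BTU/hr


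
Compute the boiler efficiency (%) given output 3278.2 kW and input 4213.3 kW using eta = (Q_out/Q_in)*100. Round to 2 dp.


eta = (3278.2/4213.3)*100 = 77.81 %

77.81 %


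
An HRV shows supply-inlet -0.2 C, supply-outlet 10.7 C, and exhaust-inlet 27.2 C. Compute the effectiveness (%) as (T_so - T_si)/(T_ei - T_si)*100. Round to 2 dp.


eff = (10.7-(-0.2))/(27.2-(-0.2))*100 = 39.78 %

39.78 %


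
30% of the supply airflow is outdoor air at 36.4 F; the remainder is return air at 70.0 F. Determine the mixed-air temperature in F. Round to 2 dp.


T_mix = 0.3*36.4 + 0.7*70.0 = 59.92 F

59.92 F


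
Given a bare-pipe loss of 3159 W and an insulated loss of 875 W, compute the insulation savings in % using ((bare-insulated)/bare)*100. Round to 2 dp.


Savings = ((3159-875)/3159)*100 = 72.30 %

72.30 %


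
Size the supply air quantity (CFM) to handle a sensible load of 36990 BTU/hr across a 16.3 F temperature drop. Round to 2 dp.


CFM = 36990 / (1.08 * 16.3) = 2101.23

2101.23 CFM


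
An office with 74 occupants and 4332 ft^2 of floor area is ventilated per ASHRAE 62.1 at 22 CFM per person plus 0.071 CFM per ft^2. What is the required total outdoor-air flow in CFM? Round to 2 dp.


Total = 74*22 + 4332*0.071 = 1935.57 CFM

1935.57 CFM


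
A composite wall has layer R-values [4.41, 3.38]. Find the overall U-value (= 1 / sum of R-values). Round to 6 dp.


R_total = 4.41 + 3.38 = 7.79
U = 1/7.79 = 0.128370

0.128370


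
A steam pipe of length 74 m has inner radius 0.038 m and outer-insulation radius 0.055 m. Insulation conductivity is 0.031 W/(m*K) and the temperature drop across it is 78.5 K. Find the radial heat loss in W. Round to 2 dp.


Q = 2*pi*0.031*74*78.5/ln(0.055/0.038) = 3060.12 W

3060.12 W


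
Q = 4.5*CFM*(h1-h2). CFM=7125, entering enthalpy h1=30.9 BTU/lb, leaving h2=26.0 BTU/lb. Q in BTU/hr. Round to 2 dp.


Q = 4.5 * 7125 * (30.9 - 26.0) = 157106.25 BTU/hr

157106.25 BTU/hr


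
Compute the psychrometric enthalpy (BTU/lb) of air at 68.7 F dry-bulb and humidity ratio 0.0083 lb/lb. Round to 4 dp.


h = 0.24*68.7 + 0.0083*(1061+0.444*68.7) = 25.5475 BTU/lb

25.5475 BTU/lb


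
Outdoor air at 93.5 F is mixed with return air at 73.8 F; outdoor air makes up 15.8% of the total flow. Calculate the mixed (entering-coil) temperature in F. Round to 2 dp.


T_mix = 73.8 + (15.8/100)*(93.5-73.8) = 76.91 F

76.91 F


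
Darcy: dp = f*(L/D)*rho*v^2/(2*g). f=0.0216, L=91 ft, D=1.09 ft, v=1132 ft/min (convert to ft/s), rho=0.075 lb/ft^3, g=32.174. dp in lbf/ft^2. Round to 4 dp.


v_fps = 1132/60 = 18.8667 ft/s
dp = 0.0216*(91/1.09)*0.075*18.8667^2/(2*32.174) = 0.7481 lbf/ft^2

0.7481 lbf/ft^2


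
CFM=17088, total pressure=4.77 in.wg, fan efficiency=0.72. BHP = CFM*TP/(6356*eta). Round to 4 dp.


BHP = 17088 * 4.77 / (6356 * 0.72) = 17.8112 hp

17.8112 hp


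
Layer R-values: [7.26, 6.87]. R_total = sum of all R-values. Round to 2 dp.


R_total = 7.26 + 6.87 = 14.13

14.13


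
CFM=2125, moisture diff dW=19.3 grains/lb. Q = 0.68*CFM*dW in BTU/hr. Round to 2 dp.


Q = 0.68 * 2125 * 19.3 = 27888.50 BTU/hr

27888.50 BTU/hr


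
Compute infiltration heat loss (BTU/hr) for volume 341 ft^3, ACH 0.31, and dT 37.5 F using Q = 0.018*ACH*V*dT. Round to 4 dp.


Q = 0.018 * 0.31 * 341 * 37.5 = 71.3543 BTU/hr

71.3543 BTU/hr


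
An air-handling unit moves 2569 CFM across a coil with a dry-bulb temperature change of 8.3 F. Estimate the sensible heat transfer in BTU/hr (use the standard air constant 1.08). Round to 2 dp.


Q = 1.08 * 2569 * 8.3 = 23028.52 BTU/hr

23028.52 BTU/hr
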